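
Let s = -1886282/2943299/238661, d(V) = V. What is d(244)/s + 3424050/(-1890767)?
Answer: -162036812752439822836/1783259879147 ≈ -9.0866e+7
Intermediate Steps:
s = -1886282/702450682639 (s = -1886282*1/2943299*(1/238661) = -1886282/2943299*1/238661 = -1886282/702450682639 ≈ -2.6853e-6)
d(244)/s + 3424050/(-1890767) = 244/(-1886282/702450682639) + 3424050/(-1890767) = 244*(-702450682639/1886282) + 3424050*(-1/1890767) = -85698983281958/943141 - 3424050/1890767 = -162036812752439822836/1783259879147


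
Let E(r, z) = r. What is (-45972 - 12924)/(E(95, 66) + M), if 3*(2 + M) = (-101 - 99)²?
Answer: -176688/40279 ≈ -4.3866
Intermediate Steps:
M = 39994/3 (M = -2 + (-101 - 99)²/3 = -2 + (⅓)*(-200)² = -2 + (⅓)*40000 = -2 + 40000/3 = 39994/3 ≈ 13331.)
(-45972 - 12924)/(E(95, 66) + M) = (-45972 - 12924)/(95 + 39994/3) = -58896/40279/3 = -58896*3/40279 = -176688/40279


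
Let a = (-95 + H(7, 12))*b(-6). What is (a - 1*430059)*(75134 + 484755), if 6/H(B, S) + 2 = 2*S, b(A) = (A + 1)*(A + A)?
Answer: -243967508931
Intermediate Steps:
b(A) = 2*A*(1 + A) (b(A) = (1 + A)*(2*A) = 2*A*(1 + A))
H(B, S) = 6/(-2 + 2*S)
a = -62520/11 (a = (-95 + 3/(-1 + 12))*(2*(-6)*(1 - 6)) = (-95 + 3/11)*(2*(-6)*(-5)) = (-95 + 3*(1/11))*60 = (-95 + 3/11)*60 = -1042/11*60 = -62520/11 ≈ -5683.6)
(a - 1*430059)*(75134 + 484755) = (-62520/11 - 1*430059)*(75134 + 484755) = (-62520/11 - 430059)*559889 = -4793169/11*559889 = -243967508931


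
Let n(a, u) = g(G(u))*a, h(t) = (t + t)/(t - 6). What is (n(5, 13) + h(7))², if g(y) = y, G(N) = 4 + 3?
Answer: 2401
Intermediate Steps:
G(N) = 7
h(t) = 2*t/(-6 + t) (h(t) = (2*t)/(-6 + t) = 2*t/(-6 + t))
n(a, u) = 7*a
(n(5, 13) + h(7))² = (7*5 + 2*7/(-6 + 7))² = (35 + 2*7/1)² = (35 + 2*7*1)² = (35 + 14)² = 49² = 2401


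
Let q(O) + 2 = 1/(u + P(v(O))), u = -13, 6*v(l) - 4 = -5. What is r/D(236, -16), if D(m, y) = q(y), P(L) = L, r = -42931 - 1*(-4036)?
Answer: 3072705/164 ≈ 18736.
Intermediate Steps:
v(l) = -1/6 (v(l) = 2/3 + (1/6)*(-5) = 2/3 - 5/6 = -1/6)
r = -38895 (r = -42931 + 4036 = -38895)
q(O) = -164/79 (q(O) = -2 + 1/(-13 - 1/6) = -2 + 1/(-79/6) = -2 - 6/79 = -164/79)
D(m, y) = -164/79
r/D(236, -16) = -38895/(-164/79) = -38895*(-79/164) = 3072705/164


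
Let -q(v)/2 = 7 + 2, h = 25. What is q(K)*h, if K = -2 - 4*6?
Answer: -450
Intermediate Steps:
K = -26 (K = -2 - 24 = -26)
q(v) = -18 (q(v) = -2*(7 + 2) = -2*9 = -18)
q(K)*h = -18*25 = -450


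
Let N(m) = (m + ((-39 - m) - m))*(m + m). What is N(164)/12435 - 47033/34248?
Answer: -318358243/47319320 ≈ -6.7279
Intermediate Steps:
N(m) = 2*m*(-39 - m) (N(m) = (m + (-39 - 2*m))*(2*m) = (-39 - m)*(2*m) = 2*m*(-39 - m))
N(164)/12435 - 47033/34248 = -2*164*(39 + 164)/12435 - 47033/34248 = -2*164*203*(1/12435) - 47033*1/34248 = -66584*1/12435 - 47033/34248 = -66584/12435 - 47033/34248 = -318358243/47319320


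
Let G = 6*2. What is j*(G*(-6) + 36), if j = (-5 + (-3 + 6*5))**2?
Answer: -17424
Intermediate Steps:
G = 12
j = 484 (j = (-5 + (-3 + 30))**2 = (-5 + 27)**2 = 22**2 = 484)
j*(G*(-6) + 36) = 484*(12*(-6) + 36) = 484*(-72 + 36) = 484*(-36) = -17424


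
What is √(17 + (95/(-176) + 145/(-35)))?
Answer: 5*√46739/308 ≈ 3.5096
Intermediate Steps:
√(17 + (95/(-176) + 145/(-35))) = √(17 + (95*(-1/176) + 145*(-1/35))) = √(17 + (-95/176 - 29/7)) = √(17 - 5769/1232) = √(15175/1232) = 5*√46739/308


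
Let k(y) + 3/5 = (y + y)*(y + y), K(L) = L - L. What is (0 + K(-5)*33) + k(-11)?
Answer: 2417/5 ≈ 483.40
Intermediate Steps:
K(L) = 0
k(y) = -⅗ + 4*y² (k(y) = -⅗ + (y + y)*(y + y) = -⅗ + (2*y)*(2*y) = -⅗ + 4*y²)
(0 + K(-5)*33) + k(-11) = (0 + 0*33) + (-⅗ + 4*(-11)²) = (0 + 0) + (-⅗ + 4*121) = 0 + (-⅗ + 484) = 0 + 2417/5 = 2417/5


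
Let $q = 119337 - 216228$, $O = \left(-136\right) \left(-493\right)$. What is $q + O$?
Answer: $-29843$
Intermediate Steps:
$O = 67048$
$q = -96891$
$q + O = -96891 + 67048 = -29843$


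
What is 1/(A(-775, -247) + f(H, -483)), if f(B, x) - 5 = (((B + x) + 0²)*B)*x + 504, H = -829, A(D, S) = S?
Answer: -1/525333722 ≈ -1.9036e-9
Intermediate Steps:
f(B, x) = 509 + B*x*(B + x) (f(B, x) = 5 + ((((B + x) + 0²)*B)*x + 504) = 5 + ((((B + x) + 0)*B)*x + 504) = 5 + (((B + x)*B)*x + 504) = 5 + ((B*(B + x))*x + 504) = 5 + (B*x*(B + x) + 504) = 5 + (504 + B*x*(B + x)) = 509 + B*x*(B + x))
1/(A(-775, -247) + f(H, -483)) = 1/(-247 + (509 - 829*(-483)² - 483*(-829)²)) = 1/(-247 + (509 - 829*233289 - 483*687241)) = 1/(-247 + (509 - 193396581 - 331937403)) = 1/(-247 - 525333475) = 1/(-525333722) = -1/525333722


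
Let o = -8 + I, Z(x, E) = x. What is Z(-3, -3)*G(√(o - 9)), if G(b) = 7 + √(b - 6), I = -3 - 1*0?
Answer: -21 - 3*√(-6 + 2*I*√5) ≈ -23.584 - 7.7894*I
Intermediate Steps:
I = -3 (I = -3 + 0 = -3)
o = -11 (o = -8 - 3 = -11)
G(b) = 7 + √(-6 + b)
Z(-3, -3)*G(√(o - 9)) = -3*(7 + √(-6 + √(-11 - 9))) = -3*(7 + √(-6 + √(-20))) = -3*(7 + √(-6 + 2*I*√5)) = -21 - 3*√(-6 + 2*I*√5)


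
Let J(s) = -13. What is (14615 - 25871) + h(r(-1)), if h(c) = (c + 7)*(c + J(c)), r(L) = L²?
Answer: -11352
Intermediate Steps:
h(c) = (-13 + c)*(7 + c) (h(c) = (c + 7)*(c - 13) = (7 + c)*(-13 + c) = (-13 + c)*(7 + c))
(14615 - 25871) + h(r(-1)) = (14615 - 25871) + (-91 + ((-1)²)² - 6*(-1)²) = -11256 + (-91 + 1² - 6*1) = -11256 + (-91 + 1 - 6) = -11256 - 96 = -11352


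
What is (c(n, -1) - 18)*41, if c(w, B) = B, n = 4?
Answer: -779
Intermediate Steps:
(c(n, -1) - 18)*41 = (-1 - 18)*41 = -19*41 = -779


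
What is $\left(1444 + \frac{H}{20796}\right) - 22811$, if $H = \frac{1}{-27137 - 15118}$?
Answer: $- \frac{18775930317661}{878734980} \approx -21367.0$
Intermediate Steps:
$H = - \frac{1}{42255}$ ($H = \frac{1}{-42255} = - \frac{1}{42255} \approx -2.3666 \cdot 10^{-5}$)
$\left(1444 + \frac{H}{20796}\right) - 22811 = \left(1444 - \frac{1}{42255 \cdot 20796}\right) - 22811 = \left(1444 - \frac{1}{878734980}\right) - 22811 = \frac{1268893311119}{878734980} - 22811 = - \frac{18775930317661}{878734980}$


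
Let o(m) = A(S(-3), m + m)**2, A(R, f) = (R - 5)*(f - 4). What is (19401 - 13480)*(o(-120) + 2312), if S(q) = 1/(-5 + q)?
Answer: 37090618329/4 ≈ 9.2727e+9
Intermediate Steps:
A(R, f) = (-5 + R)*(-4 + f)
o(m) = (41/2 - 41*m/4)**2 (o(m) = (20 - 5*(m + m) - 4/(-5 - 3) + (m + m)/(-5 - 3))**2 = (20 - 10*m - 4/(-8) + (2*m)/(-8))**2 = (20 - 10*m - 4*(-1/8) - m/4)**2 = (20 - 10*m + 1/2 - m/4)**2 = (41/2 - 41*m/4)**2)
(19401 - 13480)*(o(-120) + 2312) = (19401 - 13480)*(1681*(-2 - 120)**2/16 + 2312) = 5921*((1681/16)*(-122)**2 + 2312) = 5921*((1681/16)*14884 + 2312) = 5921*(6255001/4 + 2312) = 5921*(6264249/4) = 37090618329/4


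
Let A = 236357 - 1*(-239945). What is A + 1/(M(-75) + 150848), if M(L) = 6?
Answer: 71852061909/150854 ≈ 4.7630e+5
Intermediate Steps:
A = 476302 (A = 236357 + 239945 = 476302)
A + 1/(M(-75) + 150848) = 476302 + 1/(6 + 150848) = 476302 + 1/150854 = 71852061909/150854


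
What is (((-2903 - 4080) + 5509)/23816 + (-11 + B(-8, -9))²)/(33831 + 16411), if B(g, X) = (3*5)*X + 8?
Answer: 226775215/598281736 ≈ 0.37904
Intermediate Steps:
B(g, X) = 8 + 15*X (B(g, X) = 15*X + 8 = 8 + 15*X)
(((-2903 - 4080) + 5509)/23816 + (-11 + B(-8, -9))²)/(33831 + 16411) = (((-2903 - 4080) + 5509)/23816 + (-11 + (8 + 15*(-9)))²)/(33831 + 16411) = ((-6983 + 5509)*(1/23816) + (-11 + (8 - 135))²)/50242 = (-1474*1/23816 + (-11 - 127)²)*(1/50242) = (-737/11908 + (-138)²)*(1/50242) = (-737/11908 + 19044)*(1/50242) = (226775215/11908)*(1/50242) = 226775215/598281736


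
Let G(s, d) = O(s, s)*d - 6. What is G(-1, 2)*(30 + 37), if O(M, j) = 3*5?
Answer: 1608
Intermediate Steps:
O(M, j) = 15
G(s, d) = -6 + 15*d (G(s, d) = 15*d - 6 = -6 + 15*d)
G(-1, 2)*(30 + 37) = (-6 + 15*2)*(30 + 37) = (-6 + 30)*67 = 24*67 = 1608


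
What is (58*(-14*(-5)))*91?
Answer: 369460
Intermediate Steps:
(58*(-14*(-5)))*91 = (58*70)*91 = 4060*91 = 369460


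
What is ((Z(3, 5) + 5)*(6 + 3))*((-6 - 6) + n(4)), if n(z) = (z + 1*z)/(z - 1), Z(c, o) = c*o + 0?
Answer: -1680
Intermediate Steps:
Z(c, o) = c*o
n(z) = 2*z/(-1 + z) (n(z) = (z + z)/(-1 + z) = (2*z)/(-1 + z) = 2*z/(-1 + z))
((Z(3, 5) + 5)*(6 + 3))*((-6 - 6) + n(4)) = ((3*5 + 5)*(6 + 3))*((-6 - 6) + 2*4/(-1 + 4)) = ((15 + 5)*9)*(-12 + 2*4/3) = (20*9)*(-12 + 2*4*(⅓)) = 180*(-12 + 8/3) = 180*(-28/3) = -1680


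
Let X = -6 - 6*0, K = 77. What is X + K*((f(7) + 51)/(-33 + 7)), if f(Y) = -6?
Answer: -3621/26 ≈ -139.27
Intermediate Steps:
X = -6 (X = -6 + 0 = -6)
X + K*((f(7) + 51)/(-33 + 7)) = -6 + 77*((-6 + 51)/(-33 + 7)) = -6 + 77*(45/(-26)) = -6 + 77*(45*(-1/26)) = -6 + 77*(-45/26) = -6 - 3465/26 = -3621/26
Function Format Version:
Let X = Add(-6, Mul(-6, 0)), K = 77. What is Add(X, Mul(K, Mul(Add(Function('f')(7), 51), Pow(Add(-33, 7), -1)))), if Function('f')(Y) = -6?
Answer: Rational(-3621, 26) ≈ -139.27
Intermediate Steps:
X = -6 (X = Add(-6, 0) = -6)
Add(X, Mul(K, Mul(Add(Function('f')(7), 51), Pow(Add(-33, 7), -1)))) = Add(-6, Mul(77, Mul(Add(-6, 51), Pow(Add(-33, 7), -1)))) = Add(-6, Mul(77, Mul(45, Pow(-26, -1)))) = Add(-6, Mul(77, Mul(45, Rational(-1, 26)))) = Add(-6, Mul(77, Rational(-45, 26))) = Add(-6, Rational(-3465, 26)) = Rational(-3621, 26)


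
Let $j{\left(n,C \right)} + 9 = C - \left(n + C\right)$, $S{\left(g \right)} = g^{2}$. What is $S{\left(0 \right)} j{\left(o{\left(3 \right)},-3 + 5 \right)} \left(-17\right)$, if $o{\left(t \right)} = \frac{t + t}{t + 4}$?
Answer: $0$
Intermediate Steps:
$o{\left(t \right)} = \frac{2 t}{4 + t}$
$j{\left(n,C \right)} = -9 - n$ ($j{\left(n,C \right)} = -9 + \left(C - \left(n + C\right)\right) = -9 + \left(C - \left(C + n\right)\right) = -9 - n$)
$S{\left(0 \right)} j{\left(o{\left(3 \right)},-3 + 5 \right)} \left(-17\right) = 0^{2} \left(-9 - 2 \cdot 3 \frac{1}{4 + 3}\right) \left(-17\right) = 0 \left(-9 - 2 \cdot 3 \cdot \frac{1}{7}\right) \left(-17\right) = 0 \left(-9 - \frac{6}{7}\right) \left(-17\right) = 0 \left(- \frac{69}{7}\right) \left(-17\right) = 0 \left(-17\right) = 0$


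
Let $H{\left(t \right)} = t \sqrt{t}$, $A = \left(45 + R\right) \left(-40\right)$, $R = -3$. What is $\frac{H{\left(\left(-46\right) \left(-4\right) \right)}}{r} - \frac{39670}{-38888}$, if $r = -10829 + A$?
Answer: $\frac{19835}{19444} - \frac{368 \sqrt{46}}{12509} \approx 0.82058$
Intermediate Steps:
$A = -1680$ ($A = \left(45 - 3\right) \left(-40\right) = 42 \left(-40\right) = -1680$)
$H{\left(t \right)} = t^{\frac{3}{2}}$
$r = -12509$ ($r = -10829 - 1680 = -12509$)
$\frac{H{\left(\left(-46\right) \left(-4\right) \right)}}{r} - \frac{39670}{-38888} = \frac{\left(\left(-46\right) \left(-4\right)\right)^{\frac{3}{2}}}{-12509} - \frac{39670}{-38888} = 184^{\frac{3}{2}} \left(- \frac{1}{12509}\right) - - \frac{19835}{19444} = 368 \sqrt{46} \left(- \frac{1}{12509}\right) + \frac{19835}{19444} = - \frac{368 \sqrt{46}}{12509} + \frac{19835}{19444} = \frac{19835}{19444} - \frac{368 \sqrt{46}}{12509}$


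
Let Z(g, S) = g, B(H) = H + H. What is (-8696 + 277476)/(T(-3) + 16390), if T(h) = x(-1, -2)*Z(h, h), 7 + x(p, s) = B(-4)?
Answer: 53756/3287 ≈ 16.354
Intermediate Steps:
B(H) = 2*H
x(p, s) = -15 (x(p, s) = -7 + 2*(-4) = -7 - 8 = -15)
T(h) = -15*h
(-8696 + 277476)/(T(-3) + 16390) = (-8696 + 277476)/(-15*(-3) + 16390) = 268780/(45 + 16390) = 268780/16435 = 268780*(1/16435) = 53756/3287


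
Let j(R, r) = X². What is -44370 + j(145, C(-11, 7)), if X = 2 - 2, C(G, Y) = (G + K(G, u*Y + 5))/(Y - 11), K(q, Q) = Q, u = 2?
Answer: -44370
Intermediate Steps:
C(G, Y) = (5 + G + 2*Y)/(-11 + Y) (C(G, Y) = (G + (2*Y + 5))/(Y - 11) = (G + (5 + 2*Y))/(-11 + Y) = (5 + G + 2*Y)/(-11 + Y))
X = 0
j(R, r) = 0 (j(R, r) = 0² = 0)
-44370 + j(145, C(-11, 7)) = -44370 + 0 = -44370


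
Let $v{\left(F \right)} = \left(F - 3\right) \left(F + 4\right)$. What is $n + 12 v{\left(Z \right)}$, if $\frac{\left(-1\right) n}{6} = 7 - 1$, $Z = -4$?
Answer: $-36$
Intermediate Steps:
$n = -36$ ($n = - 6 \left(7 - 1\right) = \left(-6\right) 6 = -36$)
$v{\left(F \right)} = \left(-3 + F\right) \left(4 + F\right)$
$n + 12 v{\left(Z \right)} = -36 + 12 \left(-12 - 4 + \left(-4\right)^{2}\right) = -36 + 12 \left(-12 - 4 + 16\right) = -36 + 12 \cdot 0 = -36 + 0 = -36$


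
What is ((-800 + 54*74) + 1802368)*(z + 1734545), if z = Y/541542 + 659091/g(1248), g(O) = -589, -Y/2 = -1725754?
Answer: 847465327900500800/270771 ≈ 3.1298e+12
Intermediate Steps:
Y = 3451508 (Y = -2*(-1725754) = 3451508)
z = -301266995/270771 (z = 3451508/541542 + 659091/(-589) = 3451508*(1/541542) + 659091*(-1/589) = 1725754/270771 - 1119 = -301266995/270771 ≈ -1112.6)
((-800 + 54*74) + 1802368)*(z + 1734545) = ((-800 + 54*74) + 1802368)*(-301266995/270771 + 1734545) = ((-800 + 3996) + 1802368)*(469363217200/270771) = (3196 + 1802368)*(469363217200/270771) = 1805564*(469363217200/270771) = 847465327900500800/270771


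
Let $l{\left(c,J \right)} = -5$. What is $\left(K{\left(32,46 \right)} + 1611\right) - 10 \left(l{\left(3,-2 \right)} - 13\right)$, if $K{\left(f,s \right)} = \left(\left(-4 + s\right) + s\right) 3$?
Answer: $2055$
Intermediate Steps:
$K{\left(f,s \right)} = -12 + 6 s$ ($K{\left(f,s \right)} = \left(-4 + 2 s\right) 3 = -12 + 6 s$)
$\left(K{\left(32,46 \right)} + 1611\right) - 10 \left(l{\left(3,-2 \right)} - 13\right) = \left(\left(-12 + 6 \cdot 46\right) + 1611\right) - 10 \left(-5 - 13\right) = \left(\left(-12 + 276\right) + 1611\right) - -180 = \left(264 + 1611\right) + 180 = 1875 + 180 = 2055$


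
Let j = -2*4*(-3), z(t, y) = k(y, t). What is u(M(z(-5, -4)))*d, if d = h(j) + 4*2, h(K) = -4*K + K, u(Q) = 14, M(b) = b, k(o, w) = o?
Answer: -896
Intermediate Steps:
z(t, y) = y
j = 24 (j = -8*(-3) = 24)
h(K) = -3*K
d = -64 (d = -3*24 + 4*2 = -72 + 8 = -64)
u(M(z(-5, -4)))*d = 14*(-64) = -896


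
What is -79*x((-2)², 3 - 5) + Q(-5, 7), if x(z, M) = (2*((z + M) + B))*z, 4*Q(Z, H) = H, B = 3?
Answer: -12633/4 ≈ -3158.3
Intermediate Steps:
Q(Z, H) = H/4
x(z, M) = z*(6 + 2*M + 2*z) (x(z, M) = (2*((z + M) + 3))*z = (2*((M + z) + 3))*z = (2*(3 + M + z))*z = (6 + 2*M + 2*z)*z = z*(6 + 2*M + 2*z))
-79*x((-2)², 3 - 5) + Q(-5, 7) = -158*(-2)²*(3 + (3 - 5) + (-2)²) + (¼)*7 = -158*4*(3 - 2 + 4) + 7/4 = -158*4*5 + 7/4 = -79*40 + 7/4 = -3160 + 7/4 = -12633/4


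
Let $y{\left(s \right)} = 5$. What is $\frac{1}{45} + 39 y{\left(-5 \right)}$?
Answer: $\frac{8776}{45} \approx 195.02$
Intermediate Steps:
$\frac{1}{45} + 39 y{\left(-5 \right)} = \frac{1}{45} + 39 \cdot 5 = \frac{1}{45} + 195 = \frac{8776}{45}$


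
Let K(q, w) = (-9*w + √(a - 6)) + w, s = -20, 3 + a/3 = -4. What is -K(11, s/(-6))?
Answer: 80/3 - 3*I*√3 ≈ 26.667 - 5.1962*I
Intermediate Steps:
a = -21 (a = -9 + 3*(-4) = -9 - 12 = -21)
K(q, w) = -8*w + 3*I*√3 (K(q, w) = (-9*w + √(-21 - 6)) + w = (-9*w + √(-27)) + w = (-9*w + 3*I*√3) + w = -8*w + 3*I*√3)
-K(11, s/(-6)) = -(-(-160)/(-6) + 3*I*√3) = -(-(-160)*(-1)/6 + 3*I*√3) = -(-8*10/3 + 3*I*√3) = -(-80/3 + 3*I*√3) = 80/3 - 3*I*√3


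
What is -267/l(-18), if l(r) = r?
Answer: 89/6 ≈ 14.833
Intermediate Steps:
-267/l(-18) = -267/(-18) = -267*(-1/18) = 89/6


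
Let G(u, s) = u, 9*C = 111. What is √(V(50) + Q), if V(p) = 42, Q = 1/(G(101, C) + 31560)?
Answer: √42101626343/31661 ≈ 6.4807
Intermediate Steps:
C = 37/3 (C = (⅑)*111 = 37/3 ≈ 12.333)
Q = 1/31661 (Q = 1/(101 + 31560) = 1/31661 ≈ 3.1585e-5)
√(V(50) + Q) = √(42 + 1/31661) = √(1329763/31661) = √42101626343/31661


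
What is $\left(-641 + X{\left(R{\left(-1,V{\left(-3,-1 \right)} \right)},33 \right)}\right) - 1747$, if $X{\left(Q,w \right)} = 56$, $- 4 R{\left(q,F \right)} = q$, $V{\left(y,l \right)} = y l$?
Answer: $-2332$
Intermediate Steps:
$V{\left(y,l \right)} = l y$
$R{\left(q,F \right)} = - \frac{q}{4}$
$\left(-641 + X{\left(R{\left(-1,V{\left(-3,-1 \right)} \right)},33 \right)}\right) - 1747 = \left(-641 + 56\right) - 1747 = -585 - 1747 = -2332$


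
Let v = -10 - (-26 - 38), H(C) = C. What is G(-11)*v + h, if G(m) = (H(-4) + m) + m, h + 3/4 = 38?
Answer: -5467/4 ≈ -1366.8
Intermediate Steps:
h = 149/4 (h = -¾ + 38 = 149/4 ≈ 37.250)
G(m) = -4 + 2*m (G(m) = (-4 + m) + m = -4 + 2*m)
v = 54 (v = -10 - 1*(-64) = -10 + 64 = 54)
G(-11)*v + h = (-4 + 2*(-11))*54 + 149/4 = (-4 - 22)*54 + 149/4 = -26*54 + 149/4 = -1404 + 149/4 = -5467/4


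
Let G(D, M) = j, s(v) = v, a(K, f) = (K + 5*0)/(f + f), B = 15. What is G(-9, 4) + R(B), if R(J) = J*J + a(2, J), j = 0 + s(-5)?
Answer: 3301/15 ≈ 220.07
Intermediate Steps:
a(K, f) = K/(2*f) (a(K, f) = (K + 0)/((2*f)) = K*(1/(2*f)) = K/(2*f))
j = -5 (j = 0 - 5 = -5)
G(D, M) = -5
R(J) = 1/J + J**2 (R(J) = J*J + (1/2)*2/J = J**2 + 1/J = 1/J + J**2)
G(-9, 4) + R(B) = -5 + (1 + 15**3)/15 = -5 + (1 + 3375)/15 = -5 + (1/15)*3376 = -5 + 3376/15 = 3301/15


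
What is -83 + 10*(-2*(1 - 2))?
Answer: -63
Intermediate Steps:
-83 + 10*(-2*(1 - 2)) = -83 + 10*(-2*(-1)) = -83 + 10*2 = -83 + 20 = -63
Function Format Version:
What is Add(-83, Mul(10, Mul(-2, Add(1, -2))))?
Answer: -63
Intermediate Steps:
Add(-83, Mul(10, Mul(-2, Add(1, -2)))) = Add(-83, Mul(10, Mul(-2, -1))) = Add(-83, Mul(10, 2)) = Add(-83, 20) = -63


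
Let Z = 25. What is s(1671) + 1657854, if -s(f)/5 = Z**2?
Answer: 1654729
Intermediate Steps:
s(f) = -3125 (s(f) = -5*25**2 = -5*625 = -3125)
s(1671) + 1657854 = -3125 + 1657854 = 1654729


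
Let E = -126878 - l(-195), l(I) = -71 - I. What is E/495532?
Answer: -63501/247766 ≈ -0.25629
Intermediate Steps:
E = -127002 (E = -126878 - (-71 - 1*(-195)) = -126878 - (-71 + 195) = -126878 - 1*124 = -126878 - 124 = -127002)
E/495532 = -127002/495532 = -127002*1/495532 = -63501/247766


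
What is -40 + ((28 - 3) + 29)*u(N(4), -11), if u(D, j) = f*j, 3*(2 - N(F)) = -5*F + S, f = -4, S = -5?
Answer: 2336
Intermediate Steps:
N(F) = 11/3 + 5*F/3 (N(F) = 2 - (-5*F - 5)/3 = 2 - (-5 - 5*F)/3 = 2 + (5/3 + 5*F/3) = 11/3 + 5*F/3)
u(D, j) = -4*j
-40 + ((28 - 3) + 29)*u(N(4), -11) = -40 + ((28 - 3) + 29)*(-4*(-11)) = -40 + (25 + 29)*44 = -40 + 54*44 = -40 + 2376 = 2336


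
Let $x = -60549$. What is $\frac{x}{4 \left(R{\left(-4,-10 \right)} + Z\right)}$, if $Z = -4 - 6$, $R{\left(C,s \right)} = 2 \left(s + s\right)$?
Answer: $\frac{60549}{200} \approx 302.75$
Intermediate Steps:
$R{\left(C,s \right)} = 4 s$ ($R{\left(C,s \right)} = 2 \cdot 2 s = 4 s$)
$Z = -10$ ($Z = -4 - 6 = -10$)
$\frac{x}{4 \left(R{\left(-4,-10 \right)} + Z\right)} = - \frac{60549}{4 \left(4 \left(-10\right) - 10\right)} = - \frac{60549}{4 \left(-40 - 10\right)} = - \frac{60549}{4 \left(-50\right)} = - \frac{60549}{-200} = \left(-60549\right) \left(- \frac{1}{200}\right) = \frac{60549}{200}$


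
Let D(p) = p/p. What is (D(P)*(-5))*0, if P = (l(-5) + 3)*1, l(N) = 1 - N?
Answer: 0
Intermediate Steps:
P = 9 (P = ((1 - 1*(-5)) + 3)*1 = ((1 + 5) + 3)*1 = (6 + 3)*1 = 9*1 = 9)
D(p) = 1
(D(P)*(-5))*0 = (1*(-5))*0 = -5*0 = 0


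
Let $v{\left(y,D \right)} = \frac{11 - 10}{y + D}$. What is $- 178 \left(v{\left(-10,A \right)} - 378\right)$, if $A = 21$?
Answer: $\frac{739946}{11} \approx 67268.0$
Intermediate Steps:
$v{\left(y,D \right)} = \frac{1}{D + y}$ ($v{\left(y,D \right)} = 1 \frac{1}{D + y} = \frac{1}{D + y}$)
$- 178 \left(v{\left(-10,A \right)} - 378\right) = - 178 \left(\frac{1}{21 - 10} - 378\right) = - 178 \left(\frac{1}{11} - 378\right) = \left(-178\right) \left(- \frac{4157}{11}\right) = \frac{739946}{11}$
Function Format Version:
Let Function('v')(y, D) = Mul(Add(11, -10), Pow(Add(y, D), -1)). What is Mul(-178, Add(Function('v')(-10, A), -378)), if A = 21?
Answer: Rational(739946, 11) ≈ 67268.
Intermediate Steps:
Function('v')(y, D) = Pow(Add(D, y), -1) (Function('v')(y, D) = Mul(1, Pow(Add(D, y), -1)) = Pow(Add(D, y), -1))
Mul(-178, Add(Function('v')(-10, A), -378)) = Mul(-178, Add(Pow(Add(21, -10), -1), -378)) = Mul(-178, Add(Pow(11, -1), -378)) = Mul(-178, Add(Rational(1, 11), -378)) = Mul(-178, Rational(-4157, 11)) = Rational(739946, 11)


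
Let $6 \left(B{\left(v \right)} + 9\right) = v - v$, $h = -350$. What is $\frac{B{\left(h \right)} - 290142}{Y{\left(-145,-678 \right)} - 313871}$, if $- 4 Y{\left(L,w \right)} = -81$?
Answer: $\frac{1160604}{1255403} \approx 0.92449$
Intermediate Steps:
$Y{\left(L,w \right)} = \frac{81}{4}$ ($Y{\left(L,w \right)} = \left(- \frac{1}{4}\right) \left(-81\right) = \frac{81}{4}$)
$B{\left(v \right)} = -9$ ($B{\left(v \right)} = -9 + \frac{v - v}{6} = -9 + \frac{1}{6} \cdot 0 = -9 + 0 = -9$)
$\frac{B{\left(h \right)} - 290142}{Y{\left(-145,-678 \right)} - 313871} = \frac{-9 - 290142}{\frac{81}{4} - 313871} = - \frac{290151}{- \frac{1255403}{4}} = \left(-290151\right) \left(- \frac{4}{1255403}\right) = \frac{1160604}{1255403}$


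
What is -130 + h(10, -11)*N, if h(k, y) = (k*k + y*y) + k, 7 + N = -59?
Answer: -15376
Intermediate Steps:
N = -66 (N = -7 - 59 = -66)
h(k, y) = k + k² + y² (h(k, y) = (k² + y²) + k = k + k² + y²)
-130 + h(10, -11)*N = -130 + (10 + 10² + (-11)²)*(-66) = -130 + (10 + 100 + 121)*(-66) = -130 + 231*(-66) = -130 - 15246 = -15376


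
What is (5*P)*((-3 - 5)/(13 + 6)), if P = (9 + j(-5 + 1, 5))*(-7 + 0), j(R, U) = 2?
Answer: 3080/19 ≈ 162.11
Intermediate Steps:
P = -77 (P = (9 + 2)*(-7 + 0) = 11*(-7) = -77)
(5*P)*((-3 - 5)/(13 + 6)) = (5*(-77))*((-3 - 5)/(13 + 6)) = -(-3080)/19 = -385*(-8/19) = 3080/19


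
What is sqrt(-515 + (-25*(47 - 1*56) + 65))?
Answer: 15*I ≈ 15.0*I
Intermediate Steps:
sqrt(-515 + (-25*(47 - 1*56) + 65)) = sqrt(-515 + (-25*(47 - 56) + 65)) = sqrt(-515 + (-25*(-9) + 65)) = sqrt(-515 + (225 + 65)) = sqrt(-515 + 290) = sqrt(-225) = 15*I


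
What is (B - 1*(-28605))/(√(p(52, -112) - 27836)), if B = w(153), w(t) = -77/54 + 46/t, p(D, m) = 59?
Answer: -26258357*I*√27777/25499286 ≈ -171.63*I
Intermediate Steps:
w(t) = -77/54 + 46/t (w(t) = -77*1/54 + 46/t = -77/54 + 46/t)
B = -1033/918 (B = -77/54 + 46/153 = -1033/918 ≈ -1.1253)
(B - 1*(-28605))/(√(p(52, -112) - 27836)) = (-1033/918 - 1*(-28605))/(√(59 - 27836)) = (-1033/918 + 28605)/(√(-27777)) = 26258357/(918*((I*√27777))) = 26258357*(-I*√27777/27777)/918 = -26258357*I*√27777/25499286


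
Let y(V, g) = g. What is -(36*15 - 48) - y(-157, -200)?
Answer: -292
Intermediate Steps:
-(36*15 - 48) - y(-157, -200) = -(36*15 - 48) - 1*(-200) = -(540 - 48) + 200 = -1*492 + 200 = -492 + 200 = -292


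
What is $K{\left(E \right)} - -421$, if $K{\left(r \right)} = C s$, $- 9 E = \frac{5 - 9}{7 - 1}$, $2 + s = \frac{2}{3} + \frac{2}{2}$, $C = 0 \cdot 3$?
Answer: $421$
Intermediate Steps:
$C = 0$
$s = - \frac{1}{3}$ ($s = -2 + \left(\frac{2}{3} + \frac{2}{2}\right) = -2 + \left(2 \cdot \frac{1}{3} + 2 \cdot \frac{1}{2}\right) = -2 + \left(\frac{2}{3} + 1\right) = -2 + \frac{5}{3} = - \frac{1}{3} \approx -0.33333$)
$E = \frac{2}{27}$ ($E = - \frac{\left(5 - 9\right) \frac{1}{7 - 1}}{9} = - \frac{\left(-4\right) \frac{1}{6}}{9} = \left(- \frac{1}{9}\right) \left(- \frac{2}{3}\right) = \frac{2}{27} \approx 0.074074$)
$K{\left(r \right)} = 0$ ($K{\left(r \right)} = 0 \left(- \frac{1}{3}\right) = 0$)
$K{\left(E \right)} - -421 = 0 - -421 = 0 + 421 = 421$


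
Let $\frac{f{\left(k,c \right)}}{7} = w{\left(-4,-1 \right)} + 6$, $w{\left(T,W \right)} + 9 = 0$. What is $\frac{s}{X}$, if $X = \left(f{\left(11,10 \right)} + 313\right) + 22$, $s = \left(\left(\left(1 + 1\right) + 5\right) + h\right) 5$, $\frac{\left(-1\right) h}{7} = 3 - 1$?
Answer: $- \frac{35}{314} \approx -0.11146$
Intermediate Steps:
$w{\left(T,W \right)} = -9$ ($w{\left(T,W \right)} = -9 + 0 = -9$)
$f{\left(k,c \right)} = -21$ ($f{\left(k,c \right)} = 7 \left(-9 + 6\right) = 7 \left(-3\right) = -21$)
$h = -14$ ($h = - 7 \left(3 - 1\right) = \left(-7\right) 2 = -14$)
$s = -35$ ($s = \left(\left(\left(1 + 1\right) + 5\right) - 14\right) 5 = \left(\left(2 + 5\right) - 14\right) 5 = \left(7 - 14\right) 5 = \left(-7\right) 5 = -35$)
$X = 314$ ($X = \left(-21 + 313\right) + 22 = 292 + 22 = 314$)
$\frac{s}{X} = - \frac{35}{314}$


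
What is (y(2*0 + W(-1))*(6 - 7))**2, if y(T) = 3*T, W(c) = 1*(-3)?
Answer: 81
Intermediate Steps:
W(c) = -3
(y(2*0 + W(-1))*(6 - 7))**2 = ((3*(2*0 - 3))*(6 - 7))**2 = ((3*(0 - 3))*(-1))**2 = ((3*(-3))*(-1))**2 = (-9*(-1))**2 = 9**2 = 81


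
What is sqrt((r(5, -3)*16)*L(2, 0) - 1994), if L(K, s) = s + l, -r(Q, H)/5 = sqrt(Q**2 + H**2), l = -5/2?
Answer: sqrt(-1994 + 200*sqrt(34)) ≈ 28.772*I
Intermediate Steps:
l = -5/2 (l = -5*1/2 = -5/2 ≈ -2.5000)
r(Q, H) = -5*sqrt(H**2 + Q**2) (r(Q, H) = -5*sqrt(Q**2 + H**2) = -5*sqrt(H**2 + Q**2))
L(K, s) = -5/2 + s (L(K, s) = s - 5/2 = -5/2 + s)
sqrt((r(5, -3)*16)*L(2, 0) - 1994) = sqrt((-5*sqrt((-3)**2 + 5**2)*16)*(-5/2 + 0) - 1994) = sqrt((-5*sqrt(9 + 25)*16)*(-5/2) - 1994) = sqrt((-5*sqrt(34)*16)*(-5/2) - 1994) = sqrt(-80*sqrt(34)*(-5/2) - 1994) = sqrt(200*sqrt(34) - 1994) = sqrt(-1994 + 200*sqrt(34))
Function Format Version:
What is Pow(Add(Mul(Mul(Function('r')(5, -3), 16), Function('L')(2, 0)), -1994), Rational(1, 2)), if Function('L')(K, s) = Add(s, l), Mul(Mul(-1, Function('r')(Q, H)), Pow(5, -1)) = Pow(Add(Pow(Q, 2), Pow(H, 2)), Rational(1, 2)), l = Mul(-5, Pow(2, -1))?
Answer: Pow(Add(-1994, Mul(200, Pow(34, Rational(1, 2)))), Rational(1, 2)) ≈ Mul(28.772, I)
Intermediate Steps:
l = Rational(-5, 2) (l = Mul(-5, Rational(1, 2)) = Rational(-5, 2) ≈ -2.5000)
Function('r')(Q, H) = Mul(-5, Pow(Add(Pow(H, 2), Pow(Q, 2)), Rational(1, 2))) (Function('r')(Q, H) = Mul(-5, Pow(Add(Pow(Q, 2), Pow(H, 2)), Rational(1, 2))) = Mul(-5, Pow(Add(Pow(H, 2), Pow(Q, 2)), Rational(1, 2))))
Function('L')(K, s) = Add(Rational(-5, 2), s) (Function('L')(K, s) = Add(s, Rational(-5, 2)) = Add(Rational(-5, 2), s))
Pow(Add(Mul(Mul(Function('r')(5, -3), 16), Function('L')(2, 0)), -1994), Rational(1, 2)) = Pow(Add(Mul(Mul(Mul(-5, Pow(Add(Pow(-3, 2), Pow(5, 2)), Rational(1, 2))), 16), Add(Rational(-5, 2), 0)), -1994), Rational(1, 2)) = Pow(Add(Mul(Mul(Mul(-5, Pow(Add(9, 25), Rational(1, 2))), 16), Rational(-5, 2)), -1994), Rational(1, 2)) = Pow(Add(Mul(Mul(Mul(-5, Pow(34, Rational(1, 2))), 16), Rational(-5, 2)), -1994), Rational(1, 2)) = Pow(Add(Mul(Mul(-80, Pow(34, Rational(1, 2))), Rational(-5, 2)), -1994), Rational(1, 2)) = Pow(Add(Mul(200, Pow(34, Rational(1, 2))), -1994), Rational(1, 2)) = Pow(Add(-1994, Mul(200, Pow(34, Rational(1, 2)))), Rational(1, 2))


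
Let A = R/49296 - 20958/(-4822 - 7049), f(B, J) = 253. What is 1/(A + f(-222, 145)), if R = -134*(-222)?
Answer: 16255356/4151112959 ≈ 0.0039159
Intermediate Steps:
R = 29748
A = 38507891/16255356 (A = 29748/49296 - 20958/(-4822 - 7049) = 29748*(1/49296) - 20958/(-11871) = 2479/4108 - 20958*(-1/11871) = 2479/4108 + 6986/3957 = 38507891/16255356 ≈ 2.3689)
1/(A + f(-222, 145)) = 1/(38507891/16255356 + 253) = 1/(4151112959/16255356) = 16255356/4151112959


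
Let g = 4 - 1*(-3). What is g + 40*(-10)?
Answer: -393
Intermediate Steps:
g = 7 (g = 4 + 3 = 7)
g + 40*(-10) = 7 + 40*(-10) = 7 - 400 = -393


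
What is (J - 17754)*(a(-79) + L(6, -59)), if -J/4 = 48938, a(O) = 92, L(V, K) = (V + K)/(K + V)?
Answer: -19856058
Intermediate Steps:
L(V, K) = 1 (L(V, K) = (K + V)/(K + V) = 1)
J = -195752 (J = -4*48938 = -195752)
(J - 17754)*(a(-79) + L(6, -59)) = (-195752 - 17754)*(92 + 1) = -213506*93 = -19856058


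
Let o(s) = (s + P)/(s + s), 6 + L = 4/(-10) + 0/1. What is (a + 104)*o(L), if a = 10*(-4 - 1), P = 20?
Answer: -459/8 ≈ -57.375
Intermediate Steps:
L = -32/5 (L = -6 + (4/(-10) + 0/1) = -6 + (4*(-⅒) + 0*1) = -6 + (-⅖ + 0) = -6 - ⅖ = -32/5 ≈ -6.4000)
o(s) = (20 + s)/(2*s) (o(s) = (s + 20)/(s + s) = (20 + s)/((2*s)) = (20 + s)*(1/(2*s)) = (20 + s)/(2*s))
a = -50 (a = 10*(-5) = -50)
(a + 104)*o(L) = (-50 + 104)*((20 - 32/5)/(2*(-32/5))) = 54*((½)*(-5/32)*(68/5)) = 54*(-17/16) = -459/8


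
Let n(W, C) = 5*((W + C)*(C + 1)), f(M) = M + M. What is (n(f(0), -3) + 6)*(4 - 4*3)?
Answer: -288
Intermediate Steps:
f(M) = 2*M
n(W, C) = 5*(1 + C)*(C + W) (n(W, C) = 5*((C + W)*(1 + C)) = 5*((1 + C)*(C + W)) = 5*(1 + C)*(C + W))
(n(f(0), -3) + 6)*(4 - 4*3) = ((5*(-3) + 5*(2*0) + 5*(-3)² + 5*(-3)*(2*0)) + 6)*(4 - 4*3) = ((-15 + 5*0 + 5*9 + 5*(-3)*0) + 6)*(4 - 12) = ((-15 + 0 + 45 + 0) + 6)*(-8) = (30 + 6)*(-8) = 36*(-8) = -288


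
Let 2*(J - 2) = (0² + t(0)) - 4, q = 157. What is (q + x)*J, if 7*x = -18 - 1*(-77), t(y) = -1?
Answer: -579/7 ≈ -82.714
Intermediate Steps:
x = 59/7 (x = (-18 - 1*(-77))/7 = (-18 + 77)/7 = (⅐)*59 = 59/7 ≈ 8.4286)
J = -½ (J = 2 + ((0² - 1) - 4)/2 = 2 + ((0 - 1) - 4)/2 = 2 + (-1 - 4)/2 = 2 + (½)*(-5) = 2 - 5/2 = -½ ≈ -0.50000)
(q + x)*J = (157 + 59/7)*(-½) = (1158/7)*(-½) = -579/7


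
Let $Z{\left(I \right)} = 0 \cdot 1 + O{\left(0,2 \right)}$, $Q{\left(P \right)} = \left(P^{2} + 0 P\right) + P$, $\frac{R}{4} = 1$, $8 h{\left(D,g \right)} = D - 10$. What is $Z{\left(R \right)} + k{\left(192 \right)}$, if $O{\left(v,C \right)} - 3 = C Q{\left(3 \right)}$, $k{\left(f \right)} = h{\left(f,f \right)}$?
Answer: $\frac{199}{4} \approx 49.75$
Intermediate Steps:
$h{\left(D,g \right)} = - \frac{5}{4} + \frac{D}{8}$ ($h{\left(D,g \right)} = \frac{D - 10}{8} = \frac{-10 + D}{8} = - \frac{5}{4} + \frac{D}{8}$)
$k{\left(f \right)} = - \frac{5}{4} + \frac{f}{8}$
$R = 4$ ($R = 4 \cdot 1 = 4$)
$Q{\left(P \right)} = P + P^{2}$ ($Q{\left(P \right)} = \left(P^{2} + 0\right) + P = P^{2} + P = P + P^{2}$)
$O{\left(v,C \right)} = 3 + 12 C$ ($O{\left(v,C \right)} = 3 + C 3 \left(1 + 3\right) = 3 + C 3 \cdot 4 = 3 + C 12 = 3 + 12 C$)
$Z{\left(I \right)} = 27$ ($Z{\left(I \right)} = 0 \cdot 1 + \left(3 + 12 \cdot 2\right) = 0 + \left(3 + 24\right) = 0 + 27 = 27$)
$Z{\left(R \right)} + k{\left(192 \right)} = 27 + \left(- \frac{5}{4} + \frac{1}{8} \cdot 192\right) = 27 + \left(- \frac{5}{4} + 24\right) = 27 + \frac{91}{4} = \frac{199}{4}$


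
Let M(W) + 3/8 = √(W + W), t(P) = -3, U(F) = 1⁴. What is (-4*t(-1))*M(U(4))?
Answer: -9/2 + 12*√2 ≈ 12.471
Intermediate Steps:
U(F) = 1
M(W) = -3/8 + √2*√W (M(W) = -3/8 + √(W + W) = -3/8 + √(2*W) = -3/8 + √2*√W)
(-4*t(-1))*M(U(4)) = (-4*(-3))*(-3/8 + √2*√1) = 12*(-3/8 + √2*1) = 12*(-3/8 + √2) = -9/2 + 12*√2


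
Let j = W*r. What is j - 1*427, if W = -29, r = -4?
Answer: -311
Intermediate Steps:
j = 116 (j = -29*(-4) = 116)
j - 1*427 = 116 - 1*427 = 116 - 427 = -311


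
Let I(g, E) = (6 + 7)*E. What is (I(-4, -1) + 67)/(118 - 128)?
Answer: -27/5 ≈ -5.4000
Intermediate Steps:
I(g, E) = 13*E
(I(-4, -1) + 67)/(118 - 128) = (13*(-1) + 67)/(118 - 128) = (-13 + 67)/(-10) = 54*(-1/10) = -27/5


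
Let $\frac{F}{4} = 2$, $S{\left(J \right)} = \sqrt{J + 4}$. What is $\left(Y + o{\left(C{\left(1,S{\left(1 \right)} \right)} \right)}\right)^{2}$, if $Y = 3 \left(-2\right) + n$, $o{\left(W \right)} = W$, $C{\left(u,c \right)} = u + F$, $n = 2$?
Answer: $25$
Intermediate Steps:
$S{\left(J \right)} = \sqrt{4 + J}$
$F = 8$ ($F = 4 \cdot 2 = 8$)
$C{\left(u,c \right)} = 8 + u$ ($C{\left(u,c \right)} = u + 8 = 8 + u$)
$Y = -4$ ($Y = 3 \left(-2\right) + 2 = -6 + 2 = -4$)
$\left(Y + o{\left(C{\left(1,S{\left(1 \right)} \right)} \right)}\right)^{2} = \left(-4 + \left(8 + 1\right)\right)^{2} = \left(-4 + 9\right)^{2} = 5^{2} = 25$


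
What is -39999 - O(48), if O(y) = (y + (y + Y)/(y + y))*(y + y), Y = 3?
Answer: -44658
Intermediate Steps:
O(y) = 2*y*(y + (3 + y)/(2*y)) (O(y) = (y + (y + 3)/(y + y))*(y + y) = (y + (3 + y)/((2*y)))*(2*y) = (y + (3 + y)*(1/(2*y)))*(2*y) = (y + (3 + y)/(2*y))*(2*y) = 2*y*(y + (3 + y)/(2*y)))
-39999 - O(48) = -39999 - (3 + 48 + 2*48²) = -39999 - (3 + 48 + 2*2304) = -39999 - (3 + 48 + 4608) = -39999 - 1*4659 = -39999 - 4659 = -44658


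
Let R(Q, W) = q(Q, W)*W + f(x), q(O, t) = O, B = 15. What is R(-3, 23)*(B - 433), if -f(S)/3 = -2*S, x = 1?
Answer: 26334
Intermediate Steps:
f(S) = 6*S (f(S) = -(-6)*S = 6*S)
R(Q, W) = 6 + Q*W (R(Q, W) = Q*W + 6*1 = Q*W + 6 = 6 + Q*W)
R(-3, 23)*(B - 433) = (6 - 3*23)*(15 - 433) = (6 - 69)*(-418) = -63*(-418) = 26334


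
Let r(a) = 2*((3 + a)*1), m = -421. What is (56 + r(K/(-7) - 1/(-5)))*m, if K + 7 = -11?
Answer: -995244/35 ≈ -28436.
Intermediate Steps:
K = -18 (K = -7 - 11 = -18)
r(a) = 6 + 2*a (r(a) = 2*(3 + a) = 6 + 2*a)
(56 + r(K/(-7) - 1/(-5)))*m = (56 + (6 + 2*(-18/(-7) - 1/(-5))))*(-421) = (56 + (6 + 2*(-18*(-⅐) - 1*(-⅕))))*(-421) = (56 + (6 + 2*(18/7 + ⅕)))*(-421) = (56 + (6 + 2*(97/35)))*(-421) = (56 + (6 + 194/35))*(-421) = (56 + 404/35)*(-421) = (2364/35)*(-421) = -995244/35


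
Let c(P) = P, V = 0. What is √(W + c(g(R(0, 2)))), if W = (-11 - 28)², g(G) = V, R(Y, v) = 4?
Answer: 39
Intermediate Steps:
g(G) = 0
W = 1521 (W = (-39)² = 1521)
√(W + c(g(R(0, 2)))) = √(1521 + 0) = √1521 = 39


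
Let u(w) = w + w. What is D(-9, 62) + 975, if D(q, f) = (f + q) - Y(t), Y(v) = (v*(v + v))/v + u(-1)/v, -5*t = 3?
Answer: 15388/15 ≈ 1025.9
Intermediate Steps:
u(w) = 2*w
t = -3/5 (t = -1/5*3 = -3/5 ≈ -0.60000)
Y(v) = -2/v + 2*v (Y(v) = (v*(v + v))/v + (2*(-1))/v = (v*(2*v))/v - 2/v = (2*v**2)/v - 2/v = 2*v - 2/v = -2/v + 2*v)
D(q, f) = -32/15 + f + q (D(q, f) = (f + q) - (-2/(-3/5) + 2*(-3/5)) = (f + q) - (-2*(-5/3) - 6/5) = (f + q) - (10/3 - 6/5) = (f + q) - 1*32/15 = (f + q) - 32/15 = -32/15 + f + q)
D(-9, 62) + 975 = (-32/15 + 62 - 9) + 975 = 763/15 + 975 = 15388/15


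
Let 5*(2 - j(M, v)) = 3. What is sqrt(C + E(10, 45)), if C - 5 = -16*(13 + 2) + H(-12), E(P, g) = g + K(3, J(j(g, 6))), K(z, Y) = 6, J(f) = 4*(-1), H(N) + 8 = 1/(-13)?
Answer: I*sqrt(32461)/13 ≈ 13.859*I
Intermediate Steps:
j(M, v) = 7/5 (j(M, v) = 2 - 1/5*3 = 2 - 3/5 = 7/5)
H(N) = -105/13 (H(N) = -8 + 1/(-13) = -8 - 1/13 = -105/13)
J(f) = -4
E(P, g) = 6 + g (E(P, g) = g + 6 = 6 + g)
C = -3160/13 (C = 5 + (-16*(13 + 2) - 105/13) = 5 + (-16*15 - 105/13) = 5 + (-240 - 105/13) = 5 - 3225/13 = -3160/13 ≈ -243.08)
sqrt(C + E(10, 45)) = sqrt(-3160/13 + (6 + 45)) = sqrt(-3160/13 + 51) = sqrt(-2497/13) = I*sqrt(32461)/13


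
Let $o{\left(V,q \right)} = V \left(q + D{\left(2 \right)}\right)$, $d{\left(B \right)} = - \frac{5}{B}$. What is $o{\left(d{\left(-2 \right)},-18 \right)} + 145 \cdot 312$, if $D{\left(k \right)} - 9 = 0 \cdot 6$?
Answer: $\frac{90435}{2} \approx 45218.0$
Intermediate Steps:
$D{\left(k \right)} = 9$ ($D{\left(k \right)} = 9 + 0 \cdot 6 = 9 + 0 = 9$)
$o{\left(V,q \right)} = V \left(9 + q\right)$ ($o{\left(V,q \right)} = V \left(q + 9\right) = V \left(9 + q\right)$)
$o{\left(d{\left(-2 \right)},-18 \right)} + 145 \cdot 312 = - \frac{5}{-2} \left(9 - 18\right) + 145 \cdot 312 = \left(-5\right) \left(- \frac{1}{2}\right) \left(-9\right) + 45240 = \frac{5}{2} \left(-9\right) + 45240 = - \frac{45}{2} + 45240 = \frac{90435}{2}$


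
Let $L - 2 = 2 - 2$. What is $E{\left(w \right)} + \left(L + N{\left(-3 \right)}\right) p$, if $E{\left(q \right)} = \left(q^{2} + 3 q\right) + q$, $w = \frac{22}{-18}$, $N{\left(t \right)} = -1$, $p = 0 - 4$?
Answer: $- \frac{599}{81} \approx -7.3951$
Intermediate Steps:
$p = -4$
$L = 2$ ($L = 2 + \left(2 - 2\right) = 2 + 0 = 2$)
$w = - \frac{11}{9}$ ($w = 22 \left(- \frac{1}{18}\right) = - \frac{11}{9} \approx -1.2222$)
$E{\left(q \right)} = q^{2} + 4 q$
$E{\left(w \right)} + \left(L + N{\left(-3 \right)}\right) p = - \frac{11 \left(4 - \frac{11}{9}\right)}{9} + \left(2 - 1\right) \left(-4\right) = \left(- \frac{11}{9}\right) \frac{25}{9} + 1 \left(-4\right) = - \frac{275}{81} - 4 = - \frac{599}{81}$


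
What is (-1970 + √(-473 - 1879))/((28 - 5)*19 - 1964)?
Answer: 1970/1527 - 28*I*√3/1527 ≈ 1.2901 - 0.03176*I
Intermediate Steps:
(-1970 + √(-473 - 1879))/((28 - 5)*19 - 1964) = (-1970 + √(-2352))/(23*19 - 1964) = (-1970 + 28*I*√3)/(437 - 1964) = (-1970 + 28*I*√3)/(-1527) = (-1970 + 28*I*√3)*(-1/1527) = 1970/1527 - 28*I*√3/1527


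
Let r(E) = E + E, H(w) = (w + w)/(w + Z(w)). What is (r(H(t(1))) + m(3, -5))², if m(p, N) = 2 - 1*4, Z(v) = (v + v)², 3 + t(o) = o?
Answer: 324/49 ≈ 6.6122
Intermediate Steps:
t(o) = -3 + o
Z(v) = 4*v² (Z(v) = (2*v)² = 4*v²)
H(w) = 2*w/(w + 4*w²) (H(w) = (w + w)/(w + 4*w²) = (2*w)/(w + 4*w²) = 2*w/(w + 4*w²))
m(p, N) = -2 (m(p, N) = 2 - 4 = -2)
r(E) = 2*E
(r(H(t(1))) + m(3, -5))² = (2*(2/(1 + 4*(-3 + 1))) - 2)² = (2*(2/(1 + 4*(-2))) - 2)² = (2*(2/(1 - 8)) - 2)² = (2*(2/(-7)) - 2)² = (2*(2*(-⅐)) - 2)² = (2*(-2/7) - 2)² = (-4/7 - 2)² = (-18/7)² = 324/49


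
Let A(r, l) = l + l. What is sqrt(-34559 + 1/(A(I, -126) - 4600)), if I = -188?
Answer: 3*I*sqrt(22599574033)/2426 ≈ 185.9*I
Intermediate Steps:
A(r, l) = 2*l
sqrt(-34559 + 1/(A(I, -126) - 4600)) = sqrt(-34559 + 1/(2*(-126) - 4600)) = sqrt(-34559 + 1/(-252 - 4600)) = sqrt(-34559 + 1/(-4852)) = sqrt(-34559 - 1/4852) = sqrt(-167680269/4852) = 3*I*sqrt(22599574033)/2426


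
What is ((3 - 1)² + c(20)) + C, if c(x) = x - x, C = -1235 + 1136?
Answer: -95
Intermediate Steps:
C = -99
c(x) = 0
((3 - 1)² + c(20)) + C = ((3 - 1)² + 0) - 99 = (2² + 0) - 99 = (4 + 0) - 99 = 4 - 99 = -95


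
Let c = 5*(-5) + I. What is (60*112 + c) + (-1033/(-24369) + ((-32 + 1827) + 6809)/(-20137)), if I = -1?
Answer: 3284681124427/490718553 ≈ 6693.6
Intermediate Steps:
c = -26 (c = 5*(-5) - 1 = -25 - 1 = -26)
(60*112 + c) + (-1033/(-24369) + ((-32 + 1827) + 6809)/(-20137)) = (60*112 - 26) + (-1033/(-24369) + ((-32 + 1827) + 6809)/(-20137)) = (6720 - 26) + (-1033*(-1/24369) + (1795 + 6809)*(-1/20137)) = 6694 + (1033/24369 + 8604*(-1/20137)) = 6694 + (1033/24369 - 8604/20137) = 6694 - 188869355/490718553 = 3284681124427/490718553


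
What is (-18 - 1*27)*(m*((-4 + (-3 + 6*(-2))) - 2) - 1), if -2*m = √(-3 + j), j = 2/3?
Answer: 45 - 315*I*√21/2 ≈ 45.0 - 721.76*I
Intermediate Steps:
j = ⅔ (j = 2*(⅓) = ⅔ ≈ 0.66667)
m = -I*√21/6 (m = -√(-3 + ⅔)/2 = -I*√21/6 ≈ -0.76376*I)
(-18 - 1*27)*(m*((-4 + (-3 + 6*(-2))) - 2) - 1) = (-18 - 1*27)*((-I*√21/6)*((-4 + (-3 + 6*(-2))) - 2) - 1) = (-18 - 27)*((-I*√21/6)*((-4 + (-3 - 12)) - 2) - 1) = -45*((-I*√21/6)*((-4 - 15) - 2) - 1) = -45*((-I*√21/6)*(-19 - 2) - 1) = -45*(-I*√21/6*(-21) - 1) = -45*(7*I*√21/2 - 1) = -45*(-1 + 7*I*√21/2) = 45 - 315*I*√21/2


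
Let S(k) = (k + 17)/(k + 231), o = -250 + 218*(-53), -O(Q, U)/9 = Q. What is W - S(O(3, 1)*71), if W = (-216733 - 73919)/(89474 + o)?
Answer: -17711452/3637545 ≈ -4.8691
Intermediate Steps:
O(Q, U) = -9*Q
o = -11804 (o = -250 - 11554 = -11804)
W = -48442/12945 (W = (-216733 - 73919)/(89474 - 11804) = -290652/77670 = -290652*1/77670 = -48442/12945 ≈ -3.7421)
S(k) = (17 + k)/(231 + k)
W - S(O(3, 1)*71) = -48442/12945 - (17 - 9*3*71)/(231 - 9*3*71) = -48442/12945 - (17 - 27*71)/(231 - 27*71) = -48442/12945 - (17 - 1917)/(231 - 1917) = -48442/12945 - (-1900)/(-1686) = -48442/12945 - (-1)*(-1900)/1686 = -48442/12945 - 1*950/843 = -48442/12945 - 950/843 = -17711452/3637545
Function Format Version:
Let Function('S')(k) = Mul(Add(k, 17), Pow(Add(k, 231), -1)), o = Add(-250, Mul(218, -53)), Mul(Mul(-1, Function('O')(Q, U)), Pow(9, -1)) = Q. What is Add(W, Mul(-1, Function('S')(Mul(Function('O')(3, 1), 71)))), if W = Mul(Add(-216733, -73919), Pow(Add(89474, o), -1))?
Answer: Rational(-17711452, 3637545) ≈ -4.8691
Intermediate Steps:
Function('O')(Q, U) = Mul(-9, Q)
o = -11804 (o = Add(-250, -11554) = -11804)
W = Rational(-48442, 12945) (W = Mul(Add(-216733, -73919), Pow(Add(89474, -11804), -1)) = Mul(-290652, Pow(77670, -1)) = Mul(-290652, Rational(1, 77670)) = Rational(-48442, 12945) ≈ -3.7421)
Function('S')(k) = Mul(Pow(Add(231, k), -1), Add(17, k)) (Function('S')(k) = Mul(Add(17, k), Pow(Add(231, k), -1)) = Mul(Pow(Add(231, k), -1), Add(17, k)))
Add(W, Mul(-1, Function('S')(Mul(Function('O')(3, 1), 71)))) = Add(Rational(-48442, 12945), Mul(-1, Mul(Pow(Add(231, Mul(Mul(-9, 3), 71)), -1), Add(17, Mul(Mul(-9, 3), 71))))) = Add(Rational(-48442, 12945), Mul(-1, Mul(Pow(Add(231, Mul(-27, 71)), -1), Add(17, Mul(-27, 71))))) = Add(Rational(-48442, 12945), Mul(-1, Mul(Pow(Add(231, -1917), -1), Add(17, -1917)))) = Add(Rational(-48442, 12945), Mul(-1, Mul(Pow(-1686, -1), -1900))) = Add(Rational(-48442, 12945), Mul(-1, Mul(Rational(-1, 1686), -1900))) = Add(Rational(-48442, 12945), Mul(-1, Rational(950, 843))) = Add(Rational(-48442, 12945), Rational(-950, 843)) = Rational(-17711452, 3637545)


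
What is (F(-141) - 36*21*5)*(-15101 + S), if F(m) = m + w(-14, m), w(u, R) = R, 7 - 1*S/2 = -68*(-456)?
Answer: 313192386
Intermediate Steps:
S = -62002 (S = 14 - (-136)*(-456) = 14 - 2*31008 = 14 - 62016 = -62002)
F(m) = 2*m (F(m) = m + m = 2*m)
(F(-141) - 36*21*5)*(-15101 + S) = (2*(-141) - 36*21*5)*(-15101 - 62002) = (-282 - 756*5)*(-77103) = (-282 - 3780)*(-77103) = -4062*(-77103) = 313192386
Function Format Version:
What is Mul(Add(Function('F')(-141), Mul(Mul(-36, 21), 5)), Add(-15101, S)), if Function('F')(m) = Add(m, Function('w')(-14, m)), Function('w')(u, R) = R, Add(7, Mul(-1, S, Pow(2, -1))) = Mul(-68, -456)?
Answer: 313192386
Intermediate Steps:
S = -62002 (S = Add(14, Mul(-2, Mul(-68, -456))) = Add(14, Mul(-2, 31008)) = Add(14, -62016) = -62002)
Function('F')(m) = Mul(2, m) (Function('F')(m) = Add(m, m) = Mul(2, m))
Mul(Add(Function('F')(-141), Mul(Mul(-36, 21), 5)), Add(-15101, S)) = Mul(Add(Mul(2, -141), Mul(Mul(-36, 21), 5)), Add(-15101, -62002)) = Mul(Add(-282, Mul(-756, 5)), -77103) = Mul(Add(-282, -3780), -77103) = Mul(-4062, -77103) = 313192386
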